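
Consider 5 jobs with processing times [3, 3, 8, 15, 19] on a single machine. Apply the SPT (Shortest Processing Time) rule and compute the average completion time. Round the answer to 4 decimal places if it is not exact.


Sort jobs by processing time (SPT order): [3, 3, 8, 15, 19]
Compute completion times sequentially:
  Job 1: processing = 3, completes at 3
  Job 2: processing = 3, completes at 6
  Job 3: processing = 8, completes at 14
  Job 4: processing = 15, completes at 29
  Job 5: processing = 19, completes at 48
Sum of completion times = 100
Average completion time = 100/5 = 20.0

20.0


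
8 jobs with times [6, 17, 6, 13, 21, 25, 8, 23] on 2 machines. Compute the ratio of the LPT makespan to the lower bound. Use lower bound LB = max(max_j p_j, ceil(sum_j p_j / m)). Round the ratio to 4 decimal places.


LPT order: [25, 23, 21, 17, 13, 8, 6, 6]
Machine loads after assignment: [61, 58]
LPT makespan = 61
Lower bound = max(max_job, ceil(total/2)) = max(25, 60) = 60
Ratio = 61 / 60 = 1.0167

1.0167


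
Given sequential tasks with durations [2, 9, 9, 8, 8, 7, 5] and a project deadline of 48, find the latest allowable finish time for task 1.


LF(activity 1) = deadline - sum of successor durations
Successors: activities 2 through 7 with durations [9, 9, 8, 8, 7, 5]
Sum of successor durations = 46
LF = 48 - 46 = 2

2


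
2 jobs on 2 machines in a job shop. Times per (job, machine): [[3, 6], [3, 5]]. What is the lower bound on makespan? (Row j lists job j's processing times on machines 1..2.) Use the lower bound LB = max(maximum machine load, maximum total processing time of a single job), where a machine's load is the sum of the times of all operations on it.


Machine loads:
  Machine 1: 3 + 3 = 6
  Machine 2: 6 + 5 = 11
Max machine load = 11
Job totals:
  Job 1: 9
  Job 2: 8
Max job total = 9
Lower bound = max(11, 9) = 11

11


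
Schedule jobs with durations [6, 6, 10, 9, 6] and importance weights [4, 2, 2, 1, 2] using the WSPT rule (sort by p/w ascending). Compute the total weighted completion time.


Compute p/w ratios and sort ascending (WSPT): [(6, 4), (6, 2), (6, 2), (10, 2), (9, 1)]
Compute weighted completion times:
  Job (p=6,w=4): C=6, w*C=4*6=24
  Job (p=6,w=2): C=12, w*C=2*12=24
  Job (p=6,w=2): C=18, w*C=2*18=36
  Job (p=10,w=2): C=28, w*C=2*28=56
  Job (p=9,w=1): C=37, w*C=1*37=37
Total weighted completion time = 177

177


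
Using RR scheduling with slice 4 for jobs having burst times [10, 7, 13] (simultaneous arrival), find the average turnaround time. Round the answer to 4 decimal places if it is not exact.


Time quantum = 4
Execution trace:
  J1 runs 4 units, time = 4
  J2 runs 4 units, time = 8
  J3 runs 4 units, time = 12
  J1 runs 4 units, time = 16
  J2 runs 3 units, time = 19
  J3 runs 4 units, time = 23
  J1 runs 2 units, time = 25
  J3 runs 4 units, time = 29
  J3 runs 1 units, time = 30
Finish times: [25, 19, 30]
Average turnaround = 74/3 = 24.6667

24.6667


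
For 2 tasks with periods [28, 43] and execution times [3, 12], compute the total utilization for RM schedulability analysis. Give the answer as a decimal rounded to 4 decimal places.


Compute individual utilizations (exact fractions):
  Task 1: C/T = 3/28 (approx. 0.1071)
  Task 2: C/T = 12/43 (approx. 0.2791)
Total utilization U = 3/28 + 12/43 = 465/1204
Rounded to 4 decimal places: U = 0.3862
RM (Liu & Layland) bound for 2 tasks = 0.828427; compare with U = 465/1204 (approx. 0.386213)
U <= bound, so schedulable by RM sufficient condition.

0.3862


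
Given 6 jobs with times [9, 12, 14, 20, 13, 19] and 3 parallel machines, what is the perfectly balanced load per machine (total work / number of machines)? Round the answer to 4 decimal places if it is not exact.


Total processing time = 9 + 12 + 14 + 20 + 13 + 19 = 87
Number of machines = 3
Ideal balanced load = 87 / 3 = 29.0

29.0


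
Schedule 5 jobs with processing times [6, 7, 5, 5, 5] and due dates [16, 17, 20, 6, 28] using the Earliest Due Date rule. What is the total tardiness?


Sort by due date (EDD order): [(5, 6), (6, 16), (7, 17), (5, 20), (5, 28)]
Compute completion times and tardiness:
  Job 1: p=5, d=6, C=5, tardiness=max(0,5-6)=0
  Job 2: p=6, d=16, C=11, tardiness=max(0,11-16)=0
  Job 3: p=7, d=17, C=18, tardiness=max(0,18-17)=1
  Job 4: p=5, d=20, C=23, tardiness=max(0,23-20)=3
  Job 5: p=5, d=28, C=28, tardiness=max(0,28-28)=0
Total tardiness = 4

4


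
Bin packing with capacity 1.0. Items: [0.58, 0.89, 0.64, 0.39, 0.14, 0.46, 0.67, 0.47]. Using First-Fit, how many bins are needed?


Place items sequentially using First-Fit:
  Item 0.58 -> new Bin 1
  Item 0.89 -> new Bin 2
  Item 0.64 -> new Bin 3
  Item 0.39 -> Bin 1 (now 0.97)
  Item 0.14 -> Bin 3 (now 0.78)
  Item 0.46 -> new Bin 4
  Item 0.67 -> new Bin 5
  Item 0.47 -> Bin 4 (now 0.93)
Total bins used = 5

5


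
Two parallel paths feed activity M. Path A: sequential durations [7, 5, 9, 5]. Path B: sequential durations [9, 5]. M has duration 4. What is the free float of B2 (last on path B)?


ES(B2) = sum of predecessors on chain B = 9
EF(B2) = ES + duration = 9 + 5 = 14
Successor of B2 is M. ES(M) = max(sum(A), sum(B)) = max(26, 14) = 26
Free float = ES(successor) - EF(current) = 26 - 14 = 12

12


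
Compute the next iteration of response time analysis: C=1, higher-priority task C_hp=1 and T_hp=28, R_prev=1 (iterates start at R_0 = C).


R_next = C + ceil(R_prev / T_hp) * C_hp
ceil(1 / 28) = ceil(0.0357) = 1
Interference = 1 * 1 = 1
R_next = 1 + 1 = 2

2


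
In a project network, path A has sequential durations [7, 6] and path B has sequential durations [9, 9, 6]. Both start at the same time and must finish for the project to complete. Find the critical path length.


Path A total = 7 + 6 = 13
Path B total = 9 + 9 + 6 = 24
Critical path = longest path = max(13, 24) = 24

24


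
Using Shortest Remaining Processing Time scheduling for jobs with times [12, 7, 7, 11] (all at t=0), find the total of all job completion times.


Since all jobs arrive at t=0, SRPT equals SPT ordering.
SPT order: [7, 7, 11, 12]
Completion times:
  Job 1: p=7, C=7
  Job 2: p=7, C=14
  Job 3: p=11, C=25
  Job 4: p=12, C=37
Total completion time = 7 + 14 + 25 + 37 = 83

83


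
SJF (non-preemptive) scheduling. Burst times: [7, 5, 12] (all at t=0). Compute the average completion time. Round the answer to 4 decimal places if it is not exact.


SJF order (ascending): [5, 7, 12]
Completion times:
  Job 1: burst=5, C=5
  Job 2: burst=7, C=12
  Job 3: burst=12, C=24
Average completion = 41/3 = 13.6667

13.6667


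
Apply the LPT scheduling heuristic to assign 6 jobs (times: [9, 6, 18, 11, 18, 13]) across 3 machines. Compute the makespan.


Sort jobs in decreasing order (LPT): [18, 18, 13, 11, 9, 6]
Assign each job to the least loaded machine:
  Machine 1: jobs [18, 9], load = 27
  Machine 2: jobs [18, 6], load = 24
  Machine 3: jobs [13, 11], load = 24
Makespan = max load = 27

27


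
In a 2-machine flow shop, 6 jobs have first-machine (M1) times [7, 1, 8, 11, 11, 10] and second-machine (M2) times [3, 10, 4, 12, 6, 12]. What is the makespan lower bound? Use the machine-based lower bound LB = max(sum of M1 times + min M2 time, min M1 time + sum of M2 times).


LB1 = sum(M1 times) + min(M2 times) = 48 + 3 = 51
LB2 = min(M1 times) + sum(M2 times) = 1 + 47 = 48
Lower bound = max(LB1, LB2) = max(51, 48) = 51

51


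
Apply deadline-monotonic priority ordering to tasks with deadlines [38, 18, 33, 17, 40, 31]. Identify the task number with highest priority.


Sort tasks by relative deadline (ascending):
  Task 4: deadline = 17
  Task 2: deadline = 18
  Task 6: deadline = 31
  Task 3: deadline = 33
  Task 1: deadline = 38
  Task 5: deadline = 40
Priority order (highest first): [4, 2, 6, 3, 1, 5]
Highest priority task = 4

4


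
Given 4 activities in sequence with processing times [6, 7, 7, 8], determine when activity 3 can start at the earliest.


Activity 3 starts after activities 1 through 2 complete.
Predecessor durations: [6, 7]
ES = 6 + 7 = 13

13


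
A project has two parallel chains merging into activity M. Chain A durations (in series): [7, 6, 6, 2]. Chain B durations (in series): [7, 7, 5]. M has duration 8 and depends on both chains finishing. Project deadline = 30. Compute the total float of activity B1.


Forward pass: ES(B1) = sum of predecessors on chain B = 0
EF = ES + duration = 0 + 7 = 7
Backward pass: LF(M) = deadline = 30; LS(M) = 30 - 8 = 22
LF(B1) = LS(M) - sum(successors on chain B) = 22 - 12 = 10
LS = LF - duration = 10 - 7 = 3
Total float = LS - ES = 3 - 0 = 3

3


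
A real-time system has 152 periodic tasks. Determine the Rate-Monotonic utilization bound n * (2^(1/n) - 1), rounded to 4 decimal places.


Compute 2^(1/152) = 1.0045705923
Subtract 1: 1.0045705923 - 1 = 0.0045705923
Multiply by n: 152 * 0.0045705923 = 0.6947300296
Round to 4 dp: 0.6947

0.6947


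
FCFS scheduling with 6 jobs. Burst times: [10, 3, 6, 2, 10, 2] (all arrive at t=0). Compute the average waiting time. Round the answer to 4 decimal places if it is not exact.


FCFS order (as given): [10, 3, 6, 2, 10, 2]
Waiting times:
  Job 1: wait = 0
  Job 2: wait = 10
  Job 3: wait = 13
  Job 4: wait = 19
  Job 5: wait = 21
  Job 6: wait = 31
Sum of waiting times = 94
Average waiting time = 94/6 = 15.6667

15.6667


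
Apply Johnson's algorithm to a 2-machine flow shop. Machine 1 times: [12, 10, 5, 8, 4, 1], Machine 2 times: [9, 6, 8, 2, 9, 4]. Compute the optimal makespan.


Apply Johnson's rule:
  Group 1 (a <= b): [(6, 1, 4), (5, 4, 9), (3, 5, 8)]
  Group 2 (a > b): [(1, 12, 9), (2, 10, 6), (4, 8, 2)]
Optimal job order: [6, 5, 3, 1, 2, 4]
Schedule:
  Job 6: M1 done at 1, M2 done at 5
  Job 5: M1 done at 5, M2 done at 14
  Job 3: M1 done at 10, M2 done at 22
  Job 1: M1 done at 22, M2 done at 31
  Job 2: M1 done at 32, M2 done at 38
  Job 4: M1 done at 40, M2 done at 42
Makespan = 42

42


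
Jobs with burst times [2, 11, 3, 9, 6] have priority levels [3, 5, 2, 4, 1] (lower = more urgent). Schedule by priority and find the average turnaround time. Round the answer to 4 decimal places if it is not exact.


Sort by priority (ascending = highest first):
Order: [(1, 6), (2, 3), (3, 2), (4, 9), (5, 11)]
Completion times:
  Priority 1, burst=6, C=6
  Priority 2, burst=3, C=9
  Priority 3, burst=2, C=11
  Priority 4, burst=9, C=20
  Priority 5, burst=11, C=31
Average turnaround = 77/5 = 15.4

15.4


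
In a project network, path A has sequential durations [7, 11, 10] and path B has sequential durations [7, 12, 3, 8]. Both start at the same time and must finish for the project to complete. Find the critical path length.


Path A total = 7 + 11 + 10 = 28
Path B total = 7 + 12 + 3 + 8 = 30
Critical path = longest path = max(28, 30) = 30

30


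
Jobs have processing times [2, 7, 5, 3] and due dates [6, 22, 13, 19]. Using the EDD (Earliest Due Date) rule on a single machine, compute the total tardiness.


Sort by due date (EDD order): [(2, 6), (5, 13), (3, 19), (7, 22)]
Compute completion times and tardiness:
  Job 1: p=2, d=6, C=2, tardiness=max(0,2-6)=0
  Job 2: p=5, d=13, C=7, tardiness=max(0,7-13)=0
  Job 3: p=3, d=19, C=10, tardiness=max(0,10-19)=0
  Job 4: p=7, d=22, C=17, tardiness=max(0,17-22)=0
Total tardiness = 0

0


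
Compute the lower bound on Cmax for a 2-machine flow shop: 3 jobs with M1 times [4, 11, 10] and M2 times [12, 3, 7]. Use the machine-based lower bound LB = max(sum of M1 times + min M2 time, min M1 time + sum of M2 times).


LB1 = sum(M1 times) + min(M2 times) = 25 + 3 = 28
LB2 = min(M1 times) + sum(M2 times) = 4 + 22 = 26
Lower bound = max(LB1, LB2) = max(28, 26) = 28

28


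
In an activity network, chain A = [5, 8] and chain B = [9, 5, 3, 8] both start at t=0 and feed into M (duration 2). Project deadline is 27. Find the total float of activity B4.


Forward pass: ES(B4) = sum of predecessors on chain B = 17
EF = ES + duration = 17 + 8 = 25
Backward pass: LF(M) = deadline = 27; LS(M) = 27 - 2 = 25
LF(B4) = LS(M) - sum(successors on chain B) = 25 - 0 = 25
LS = LF - duration = 25 - 8 = 17
Total float = LS - ES = 17 - 17 = 0

0


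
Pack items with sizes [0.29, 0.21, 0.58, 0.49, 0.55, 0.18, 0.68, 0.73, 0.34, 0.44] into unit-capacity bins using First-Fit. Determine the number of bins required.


Place items sequentially using First-Fit:
  Item 0.29 -> new Bin 1
  Item 0.21 -> Bin 1 (now 0.5)
  Item 0.58 -> new Bin 2
  Item 0.49 -> Bin 1 (now 0.99)
  Item 0.55 -> new Bin 3
  Item 0.18 -> Bin 2 (now 0.76)
  Item 0.68 -> new Bin 4
  Item 0.73 -> new Bin 5
  Item 0.34 -> Bin 3 (now 0.89)
  Item 0.44 -> new Bin 6
Total bins used = 6

6


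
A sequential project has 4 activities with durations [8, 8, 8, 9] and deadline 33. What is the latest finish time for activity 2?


LF(activity 2) = deadline - sum of successor durations
Successors: activities 3 through 4 with durations [8, 9]
Sum of successor durations = 17
LF = 33 - 17 = 16

16


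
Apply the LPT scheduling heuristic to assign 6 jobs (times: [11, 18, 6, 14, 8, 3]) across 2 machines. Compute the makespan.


Sort jobs in decreasing order (LPT): [18, 14, 11, 8, 6, 3]
Assign each job to the least loaded machine:
  Machine 1: jobs [18, 8, 3], load = 29
  Machine 2: jobs [14, 11, 6], load = 31
Makespan = max load = 31

31


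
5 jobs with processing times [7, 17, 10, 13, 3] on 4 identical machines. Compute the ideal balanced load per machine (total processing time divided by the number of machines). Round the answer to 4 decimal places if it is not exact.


Total processing time = 7 + 17 + 10 + 13 + 3 = 50
Number of machines = 4
Ideal balanced load = 50 / 4 = 12.5

12.5


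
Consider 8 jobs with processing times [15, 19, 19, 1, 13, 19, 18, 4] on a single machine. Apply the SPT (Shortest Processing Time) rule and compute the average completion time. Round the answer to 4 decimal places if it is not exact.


Sort jobs by processing time (SPT order): [1, 4, 13, 15, 18, 19, 19, 19]
Compute completion times sequentially:
  Job 1: processing = 1, completes at 1
  Job 2: processing = 4, completes at 5
  Job 3: processing = 13, completes at 18
  Job 4: processing = 15, completes at 33
  Job 5: processing = 18, completes at 51
  Job 6: processing = 19, completes at 70
  Job 7: processing = 19, completes at 89
  Job 8: processing = 19, completes at 108
Sum of completion times = 375
Average completion time = 375/8 = 46.875

46.875


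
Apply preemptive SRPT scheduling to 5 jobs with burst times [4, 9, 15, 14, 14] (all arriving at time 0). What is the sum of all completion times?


Since all jobs arrive at t=0, SRPT equals SPT ordering.
SPT order: [4, 9, 14, 14, 15]
Completion times:
  Job 1: p=4, C=4
  Job 2: p=9, C=13
  Job 3: p=14, C=27
  Job 4: p=14, C=41
  Job 5: p=15, C=56
Total completion time = 4 + 13 + 27 + 41 + 56 = 141

141


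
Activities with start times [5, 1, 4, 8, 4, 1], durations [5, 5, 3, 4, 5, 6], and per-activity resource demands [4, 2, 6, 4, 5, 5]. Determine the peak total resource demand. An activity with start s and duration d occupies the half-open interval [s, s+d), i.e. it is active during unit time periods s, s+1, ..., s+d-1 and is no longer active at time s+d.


Each activity i is active on [start_i, start_i + duration_i).
Compute total resource usage per time slot:
  t=0: active resources = [], total = 0
  t=1: active resources = [2, 5], total = 7
  t=2: active resources = [2, 5], total = 7
  t=3: active resources = [2, 5], total = 7
  t=4: active resources = [2, 6, 5, 5], total = 18
  t=5: active resources = [4, 2, 6, 5, 5], total = 22
  t=6: active resources = [4, 6, 5, 5], total = 20
  t=7: active resources = [4, 5], total = 9
  t=8: active resources = [4, 4, 5], total = 13
  t=9: active resources = [4, 4], total = 8
  t=10: active resources = [4], total = 4
  t=11: active resources = [4], total = 4
Peak resource demand = 22

22


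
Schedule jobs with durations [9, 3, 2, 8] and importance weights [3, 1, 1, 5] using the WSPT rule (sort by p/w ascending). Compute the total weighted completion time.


Compute p/w ratios and sort ascending (WSPT): [(8, 5), (2, 1), (9, 3), (3, 1)]
Compute weighted completion times:
  Job (p=8,w=5): C=8, w*C=5*8=40
  Job (p=2,w=1): C=10, w*C=1*10=10
  Job (p=9,w=3): C=19, w*C=3*19=57
  Job (p=3,w=1): C=22, w*C=1*22=22
Total weighted completion time = 129

129


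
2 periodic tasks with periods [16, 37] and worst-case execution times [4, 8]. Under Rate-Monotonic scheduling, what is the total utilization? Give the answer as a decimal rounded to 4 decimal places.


Compute individual utilizations (exact fractions):
  Task 1: C/T = 4/16 = 1/4 (approx. 0.25)
  Task 2: C/T = 8/37 (approx. 0.2162)
Total utilization U = 1/4 + 8/37 = 69/148
Rounded to 4 decimal places: U = 0.4662
RM (Liu & Layland) bound for 2 tasks = 0.828427; compare with U = 69/148 (approx. 0.466216)
U <= bound, so schedulable by RM sufficient condition.

0.4662


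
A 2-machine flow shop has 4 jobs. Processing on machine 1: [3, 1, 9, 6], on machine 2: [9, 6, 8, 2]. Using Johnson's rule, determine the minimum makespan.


Apply Johnson's rule:
  Group 1 (a <= b): [(2, 1, 6), (1, 3, 9)]
  Group 2 (a > b): [(3, 9, 8), (4, 6, 2)]
Optimal job order: [2, 1, 3, 4]
Schedule:
  Job 2: M1 done at 1, M2 done at 7
  Job 1: M1 done at 4, M2 done at 16
  Job 3: M1 done at 13, M2 done at 24
  Job 4: M1 done at 19, M2 done at 26
Makespan = 26

26


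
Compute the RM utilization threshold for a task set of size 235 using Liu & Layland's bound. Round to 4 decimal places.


Compute 2^(1/235) = 1.0029539167
Subtract 1: 1.0029539167 - 1 = 0.0029539167
Multiply by n: 235 * 0.0029539167 = 0.6941704245
Round to 4 dp: 0.6942

0.6942


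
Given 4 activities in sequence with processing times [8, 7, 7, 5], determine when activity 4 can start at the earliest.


Activity 4 starts after activities 1 through 3 complete.
Predecessor durations: [8, 7, 7]
ES = 8 + 7 + 7 = 22

22


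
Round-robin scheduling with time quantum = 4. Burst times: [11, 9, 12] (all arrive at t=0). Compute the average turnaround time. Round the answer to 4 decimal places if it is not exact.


Time quantum = 4
Execution trace:
  J1 runs 4 units, time = 4
  J2 runs 4 units, time = 8
  J3 runs 4 units, time = 12
  J1 runs 4 units, time = 16
  J2 runs 4 units, time = 20
  J3 runs 4 units, time = 24
  J1 runs 3 units, time = 27
  J2 runs 1 units, time = 28
  J3 runs 4 units, time = 32
Finish times: [27, 28, 32]
Average turnaround = 87/3 = 29.0

29.0


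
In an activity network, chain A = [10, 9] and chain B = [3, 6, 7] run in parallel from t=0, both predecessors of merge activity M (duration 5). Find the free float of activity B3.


ES(B3) = sum of predecessors on chain B = 9
EF(B3) = ES + duration = 9 + 7 = 16
Successor of B3 is M. ES(M) = max(sum(A), sum(B)) = max(19, 16) = 19
Free float = ES(successor) - EF(current) = 19 - 16 = 3

3


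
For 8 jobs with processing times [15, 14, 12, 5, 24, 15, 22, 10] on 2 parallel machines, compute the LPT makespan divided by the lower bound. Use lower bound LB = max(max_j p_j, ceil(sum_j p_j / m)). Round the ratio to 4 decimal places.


LPT order: [24, 22, 15, 15, 14, 12, 10, 5]
Machine loads after assignment: [61, 56]
LPT makespan = 61
Lower bound = max(max_job, ceil(total/2)) = max(24, 59) = 59
Ratio = 61 / 59 = 1.0339

1.0339


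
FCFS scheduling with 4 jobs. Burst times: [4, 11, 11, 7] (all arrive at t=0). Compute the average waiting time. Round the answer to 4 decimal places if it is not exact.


FCFS order (as given): [4, 11, 11, 7]
Waiting times:
  Job 1: wait = 0
  Job 2: wait = 4
  Job 3: wait = 15
  Job 4: wait = 26
Sum of waiting times = 45
Average waiting time = 45/4 = 11.25

11.25


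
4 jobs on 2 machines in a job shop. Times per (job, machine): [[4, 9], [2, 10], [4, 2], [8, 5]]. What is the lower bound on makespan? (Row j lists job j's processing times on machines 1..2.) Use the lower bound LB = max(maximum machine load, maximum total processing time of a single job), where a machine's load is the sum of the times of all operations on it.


Machine loads:
  Machine 1: 4 + 2 + 4 + 8 = 18
  Machine 2: 9 + 10 + 2 + 5 = 26
Max machine load = 26
Job totals:
  Job 1: 13
  Job 2: 12
  Job 3: 6
  Job 4: 13
Max job total = 13
Lower bound = max(26, 13) = 26

26


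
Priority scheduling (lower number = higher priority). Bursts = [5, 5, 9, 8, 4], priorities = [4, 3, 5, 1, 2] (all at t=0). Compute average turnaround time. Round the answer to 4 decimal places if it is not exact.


Sort by priority (ascending = highest first):
Order: [(1, 8), (2, 4), (3, 5), (4, 5), (5, 9)]
Completion times:
  Priority 1, burst=8, C=8
  Priority 2, burst=4, C=12
  Priority 3, burst=5, C=17
  Priority 4, burst=5, C=22
  Priority 5, burst=9, C=31
Average turnaround = 90/5 = 18.0

18.0


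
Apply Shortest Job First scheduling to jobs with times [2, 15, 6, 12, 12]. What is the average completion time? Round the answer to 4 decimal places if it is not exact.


SJF order (ascending): [2, 6, 12, 12, 15]
Completion times:
  Job 1: burst=2, C=2
  Job 2: burst=6, C=8
  Job 3: burst=12, C=20
  Job 4: burst=12, C=32
  Job 5: burst=15, C=47
Average completion = 109/5 = 21.8

21.8


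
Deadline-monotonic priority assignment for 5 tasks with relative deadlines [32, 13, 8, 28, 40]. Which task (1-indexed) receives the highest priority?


Sort tasks by relative deadline (ascending):
  Task 3: deadline = 8
  Task 2: deadline = 13
  Task 4: deadline = 28
  Task 1: deadline = 32
  Task 5: deadline = 40
Priority order (highest first): [3, 2, 4, 1, 5]
Highest priority task = 3

3


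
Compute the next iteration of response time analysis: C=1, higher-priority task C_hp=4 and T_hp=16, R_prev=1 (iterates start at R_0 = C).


R_next = C + ceil(R_prev / T_hp) * C_hp
ceil(1 / 16) = ceil(0.0625) = 1
Interference = 1 * 4 = 4
R_next = 1 + 4 = 5

5


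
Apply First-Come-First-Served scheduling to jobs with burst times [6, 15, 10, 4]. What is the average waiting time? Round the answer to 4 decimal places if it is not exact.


FCFS order (as given): [6, 15, 10, 4]
Waiting times:
  Job 1: wait = 0
  Job 2: wait = 6
  Job 3: wait = 21
  Job 4: wait = 31
Sum of waiting times = 58
Average waiting time = 58/4 = 14.5

14.5


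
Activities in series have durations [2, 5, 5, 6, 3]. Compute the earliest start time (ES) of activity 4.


Activity 4 starts after activities 1 through 3 complete.
Predecessor durations: [2, 5, 5]
ES = 2 + 5 + 5 = 12

12


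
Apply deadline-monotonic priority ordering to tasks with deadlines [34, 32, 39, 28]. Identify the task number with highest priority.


Sort tasks by relative deadline (ascending):
  Task 4: deadline = 28
  Task 2: deadline = 32
  Task 1: deadline = 34
  Task 3: deadline = 39
Priority order (highest first): [4, 2, 1, 3]
Highest priority task = 4

4


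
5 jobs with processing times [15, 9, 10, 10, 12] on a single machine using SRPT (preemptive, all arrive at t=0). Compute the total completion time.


Since all jobs arrive at t=0, SRPT equals SPT ordering.
SPT order: [9, 10, 10, 12, 15]
Completion times:
  Job 1: p=9, C=9
  Job 2: p=10, C=19
  Job 3: p=10, C=29
  Job 4: p=12, C=41
  Job 5: p=15, C=56
Total completion time = 9 + 19 + 29 + 41 + 56 = 154

154


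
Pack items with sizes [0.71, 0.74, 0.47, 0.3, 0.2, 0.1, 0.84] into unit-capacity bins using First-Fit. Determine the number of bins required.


Place items sequentially using First-Fit:
  Item 0.71 -> new Bin 1
  Item 0.74 -> new Bin 2
  Item 0.47 -> new Bin 3
  Item 0.3 -> Bin 3 (now 0.77)
  Item 0.2 -> Bin 1 (now 0.91)
  Item 0.1 -> Bin 2 (now 0.84)
  Item 0.84 -> new Bin 4
Total bins used = 4

4


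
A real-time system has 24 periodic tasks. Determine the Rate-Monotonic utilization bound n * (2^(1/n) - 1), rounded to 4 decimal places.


Compute 2^(1/24) = 1.0293022366
Subtract 1: 1.0293022366 - 1 = 0.0293022366
Multiply by n: 24 * 0.0293022366 = 0.7032536784
Round to 4 dp: 0.7033

0.7033


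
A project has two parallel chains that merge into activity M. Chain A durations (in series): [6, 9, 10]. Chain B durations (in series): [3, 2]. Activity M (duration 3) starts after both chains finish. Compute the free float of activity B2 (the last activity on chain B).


ES(B2) = sum of predecessors on chain B = 3
EF(B2) = ES + duration = 3 + 2 = 5
Successor of B2 is M. ES(M) = max(sum(A), sum(B)) = max(25, 5) = 25
Free float = ES(successor) - EF(current) = 25 - 5 = 20

20


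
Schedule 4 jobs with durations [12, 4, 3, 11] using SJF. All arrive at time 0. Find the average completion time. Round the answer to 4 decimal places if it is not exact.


SJF order (ascending): [3, 4, 11, 12]
Completion times:
  Job 1: burst=3, C=3
  Job 2: burst=4, C=7
  Job 3: burst=11, C=18
  Job 4: burst=12, C=30
Average completion = 58/4 = 14.5

14.5


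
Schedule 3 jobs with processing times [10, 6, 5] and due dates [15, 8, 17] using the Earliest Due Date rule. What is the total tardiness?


Sort by due date (EDD order): [(6, 8), (10, 15), (5, 17)]
Compute completion times and tardiness:
  Job 1: p=6, d=8, C=6, tardiness=max(0,6-8)=0
  Job 2: p=10, d=15, C=16, tardiness=max(0,16-15)=1
  Job 3: p=5, d=17, C=21, tardiness=max(0,21-17)=4
Total tardiness = 5

5


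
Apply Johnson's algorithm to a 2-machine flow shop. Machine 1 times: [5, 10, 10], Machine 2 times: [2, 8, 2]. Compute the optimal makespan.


Apply Johnson's rule:
  Group 1 (a <= b): []
  Group 2 (a > b): [(2, 10, 8), (1, 5, 2), (3, 10, 2)]
Optimal job order: [2, 1, 3]
Schedule:
  Job 2: M1 done at 10, M2 done at 18
  Job 1: M1 done at 15, M2 done at 20
  Job 3: M1 done at 25, M2 done at 27
Makespan = 27

27


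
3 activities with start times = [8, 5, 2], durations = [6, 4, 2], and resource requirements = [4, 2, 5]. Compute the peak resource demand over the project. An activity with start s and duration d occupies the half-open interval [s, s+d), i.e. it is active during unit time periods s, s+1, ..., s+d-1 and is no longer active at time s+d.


Each activity i is active on [start_i, start_i + duration_i).
Compute total resource usage per time slot:
  t=0: active resources = [], total = 0
  t=1: active resources = [], total = 0
  t=2: active resources = [5], total = 5
  t=3: active resources = [5], total = 5
  t=4: active resources = [], total = 0
  t=5: active resources = [2], total = 2
  t=6: active resources = [2], total = 2
  t=7: active resources = [2], total = 2
  t=8: active resources = [4, 2], total = 6
  t=9: active resources = [4], total = 4
  t=10: active resources = [4], total = 4
  t=11: active resources = [4], total = 4
  t=12: active resources = [4], total = 4
  t=13: active resources = [4], total = 4
Peak resource demand = 6

6


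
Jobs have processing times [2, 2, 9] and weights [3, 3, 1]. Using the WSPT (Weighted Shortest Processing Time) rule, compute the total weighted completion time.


Compute p/w ratios and sort ascending (WSPT): [(2, 3), (2, 3), (9, 1)]
Compute weighted completion times:
  Job (p=2,w=3): C=2, w*C=3*2=6
  Job (p=2,w=3): C=4, w*C=3*4=12
  Job (p=9,w=1): C=13, w*C=1*13=13
Total weighted completion time = 31

31


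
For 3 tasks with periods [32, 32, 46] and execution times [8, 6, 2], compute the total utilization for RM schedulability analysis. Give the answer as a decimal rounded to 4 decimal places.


Compute individual utilizations (exact fractions):
  Task 1: C/T = 8/32 = 1/4 (approx. 0.25)
  Task 2: C/T = 6/32 = 3/16 (approx. 0.1875)
  Task 3: C/T = 2/46 = 1/23 (approx. 0.0435)
Total utilization U = 1/4 + 3/16 + 1/23 = 177/368
Rounded to 4 decimal places: U = 0.4810
RM (Liu & Layland) bound for 3 tasks = 0.779763; compare with U = 177/368 (approx. 0.480978)
U <= bound, so schedulable by RM sufficient condition.

0.4810


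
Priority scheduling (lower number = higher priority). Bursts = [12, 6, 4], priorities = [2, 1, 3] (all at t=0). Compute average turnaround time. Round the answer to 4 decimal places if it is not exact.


Sort by priority (ascending = highest first):
Order: [(1, 6), (2, 12), (3, 4)]
Completion times:
  Priority 1, burst=6, C=6
  Priority 2, burst=12, C=18
  Priority 3, burst=4, C=22
Average turnaround = 46/3 = 15.3333

15.3333


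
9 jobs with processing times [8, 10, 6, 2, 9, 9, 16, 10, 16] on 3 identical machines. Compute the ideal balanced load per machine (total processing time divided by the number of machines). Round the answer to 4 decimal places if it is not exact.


Total processing time = 8 + 10 + 6 + 2 + 9 + 9 + 16 + 10 + 16 = 86
Number of machines = 3
Ideal balanced load = 86 / 3 = 28.6667

28.6667


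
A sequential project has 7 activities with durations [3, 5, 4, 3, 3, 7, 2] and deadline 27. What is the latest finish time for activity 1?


LF(activity 1) = deadline - sum of successor durations
Successors: activities 2 through 7 with durations [5, 4, 3, 3, 7, 2]
Sum of successor durations = 24
LF = 27 - 24 = 3

3


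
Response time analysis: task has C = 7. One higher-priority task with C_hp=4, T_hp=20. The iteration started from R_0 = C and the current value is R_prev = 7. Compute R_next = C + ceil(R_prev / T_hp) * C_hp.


R_next = C + ceil(R_prev / T_hp) * C_hp
ceil(7 / 20) = ceil(0.35) = 1
Interference = 1 * 4 = 4
R_next = 7 + 4 = 11

11


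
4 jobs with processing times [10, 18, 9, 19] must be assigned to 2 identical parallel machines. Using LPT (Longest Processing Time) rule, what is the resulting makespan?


Sort jobs in decreasing order (LPT): [19, 18, 10, 9]
Assign each job to the least loaded machine:
  Machine 1: jobs [19, 9], load = 28
  Machine 2: jobs [18, 10], load = 28
Makespan = max load = 28

28


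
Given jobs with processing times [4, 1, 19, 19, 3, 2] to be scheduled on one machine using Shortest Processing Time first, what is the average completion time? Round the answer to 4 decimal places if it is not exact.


Sort jobs by processing time (SPT order): [1, 2, 3, 4, 19, 19]
Compute completion times sequentially:
  Job 1: processing = 1, completes at 1
  Job 2: processing = 2, completes at 3
  Job 3: processing = 3, completes at 6
  Job 4: processing = 4, completes at 10
  Job 5: processing = 19, completes at 29
  Job 6: processing = 19, completes at 48
Sum of completion times = 97
Average completion time = 97/6 = 16.1667

16.1667


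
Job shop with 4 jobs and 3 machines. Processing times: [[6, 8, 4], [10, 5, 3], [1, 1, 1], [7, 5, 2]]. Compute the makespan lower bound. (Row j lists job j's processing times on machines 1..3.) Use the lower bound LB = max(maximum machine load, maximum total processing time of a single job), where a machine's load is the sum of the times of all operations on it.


Machine loads:
  Machine 1: 6 + 10 + 1 + 7 = 24
  Machine 2: 8 + 5 + 1 + 5 = 19
  Machine 3: 4 + 3 + 1 + 2 = 10
Max machine load = 24
Job totals:
  Job 1: 18
  Job 2: 18
  Job 3: 3
  Job 4: 14
Max job total = 18
Lower bound = max(24, 18) = 24

24


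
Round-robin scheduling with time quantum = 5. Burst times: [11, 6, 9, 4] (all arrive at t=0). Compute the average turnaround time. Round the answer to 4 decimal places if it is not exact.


Time quantum = 5
Execution trace:
  J1 runs 5 units, time = 5
  J2 runs 5 units, time = 10
  J3 runs 5 units, time = 15
  J4 runs 4 units, time = 19
  J1 runs 5 units, time = 24
  J2 runs 1 units, time = 25
  J3 runs 4 units, time = 29
  J1 runs 1 units, time = 30
Finish times: [30, 25, 29, 19]
Average turnaround = 103/4 = 25.75

25.75


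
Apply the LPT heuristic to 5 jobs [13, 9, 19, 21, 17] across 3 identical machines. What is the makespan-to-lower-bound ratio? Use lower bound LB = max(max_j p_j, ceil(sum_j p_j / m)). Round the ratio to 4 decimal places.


LPT order: [21, 19, 17, 13, 9]
Machine loads after assignment: [21, 28, 30]
LPT makespan = 30
Lower bound = max(max_job, ceil(total/3)) = max(21, 27) = 27
Ratio = 30 / 27 = 1.1111

1.1111


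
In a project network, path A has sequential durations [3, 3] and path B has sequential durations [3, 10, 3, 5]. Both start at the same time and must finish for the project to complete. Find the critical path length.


Path A total = 3 + 3 = 6
Path B total = 3 + 10 + 3 + 5 = 21
Critical path = longest path = max(6, 21) = 21

21


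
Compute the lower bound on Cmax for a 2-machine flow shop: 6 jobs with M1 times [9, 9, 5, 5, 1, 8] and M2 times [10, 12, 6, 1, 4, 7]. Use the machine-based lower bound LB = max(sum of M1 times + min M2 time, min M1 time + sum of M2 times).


LB1 = sum(M1 times) + min(M2 times) = 37 + 1 = 38
LB2 = min(M1 times) + sum(M2 times) = 1 + 40 = 41
Lower bound = max(LB1, LB2) = max(38, 41) = 41

41


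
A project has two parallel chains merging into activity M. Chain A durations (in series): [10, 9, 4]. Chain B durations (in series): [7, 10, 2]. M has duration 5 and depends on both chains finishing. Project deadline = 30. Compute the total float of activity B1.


Forward pass: ES(B1) = sum of predecessors on chain B = 0
EF = ES + duration = 0 + 7 = 7
Backward pass: LF(M) = deadline = 30; LS(M) = 30 - 5 = 25
LF(B1) = LS(M) - sum(successors on chain B) = 25 - 12 = 13
LS = LF - duration = 13 - 7 = 6
Total float = LS - ES = 6 - 0 = 6

6


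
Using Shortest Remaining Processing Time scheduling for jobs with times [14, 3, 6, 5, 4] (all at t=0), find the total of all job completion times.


Since all jobs arrive at t=0, SRPT equals SPT ordering.
SPT order: [3, 4, 5, 6, 14]
Completion times:
  Job 1: p=3, C=3
  Job 2: p=4, C=7
  Job 3: p=5, C=12
  Job 4: p=6, C=18
  Job 5: p=14, C=32
Total completion time = 3 + 7 + 12 + 18 + 32 = 72

72


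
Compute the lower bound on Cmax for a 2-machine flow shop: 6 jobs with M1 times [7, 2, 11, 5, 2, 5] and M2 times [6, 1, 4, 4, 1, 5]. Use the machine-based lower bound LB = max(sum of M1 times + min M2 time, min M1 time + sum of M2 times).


LB1 = sum(M1 times) + min(M2 times) = 32 + 1 = 33
LB2 = min(M1 times) + sum(M2 times) = 2 + 21 = 23
Lower bound = max(LB1, LB2) = max(33, 23) = 33

33


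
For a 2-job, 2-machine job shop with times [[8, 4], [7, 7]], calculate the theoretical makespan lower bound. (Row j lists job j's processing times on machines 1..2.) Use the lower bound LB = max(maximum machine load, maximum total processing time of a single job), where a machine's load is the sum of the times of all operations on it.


Machine loads:
  Machine 1: 8 + 7 = 15
  Machine 2: 4 + 7 = 11
Max machine load = 15
Job totals:
  Job 1: 12
  Job 2: 14
Max job total = 14
Lower bound = max(15, 14) = 15

15


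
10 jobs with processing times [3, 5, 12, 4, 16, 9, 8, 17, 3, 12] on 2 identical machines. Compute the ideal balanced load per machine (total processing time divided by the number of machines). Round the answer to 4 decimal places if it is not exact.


Total processing time = 3 + 5 + 12 + 4 + 16 + 9 + 8 + 17 + 3 + 12 = 89
Number of machines = 2
Ideal balanced load = 89 / 2 = 44.5

44.5


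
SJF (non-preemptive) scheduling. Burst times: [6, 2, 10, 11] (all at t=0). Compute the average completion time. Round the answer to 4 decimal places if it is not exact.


SJF order (ascending): [2, 6, 10, 11]
Completion times:
  Job 1: burst=2, C=2
  Job 2: burst=6, C=8
  Job 3: burst=10, C=18
  Job 4: burst=11, C=29
Average completion = 57/4 = 14.25

14.25


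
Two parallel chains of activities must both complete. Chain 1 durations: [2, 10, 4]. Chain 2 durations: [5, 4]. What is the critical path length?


Path A total = 2 + 10 + 4 = 16
Path B total = 5 + 4 = 9
Critical path = longest path = max(16, 9) = 16

16


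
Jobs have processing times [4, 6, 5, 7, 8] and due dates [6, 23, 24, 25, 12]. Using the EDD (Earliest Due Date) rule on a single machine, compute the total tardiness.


Sort by due date (EDD order): [(4, 6), (8, 12), (6, 23), (5, 24), (7, 25)]
Compute completion times and tardiness:
  Job 1: p=4, d=6, C=4, tardiness=max(0,4-6)=0
  Job 2: p=8, d=12, C=12, tardiness=max(0,12-12)=0
  Job 3: p=6, d=23, C=18, tardiness=max(0,18-23)=0
  Job 4: p=5, d=24, C=23, tardiness=max(0,23-24)=0
  Job 5: p=7, d=25, C=30, tardiness=max(0,30-25)=5
Total tardiness = 5

5


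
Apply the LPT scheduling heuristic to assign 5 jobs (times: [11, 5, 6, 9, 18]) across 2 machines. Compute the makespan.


Sort jobs in decreasing order (LPT): [18, 11, 9, 6, 5]
Assign each job to the least loaded machine:
  Machine 1: jobs [18, 6], load = 24
  Machine 2: jobs [11, 9, 5], load = 25
Makespan = max load = 25

25


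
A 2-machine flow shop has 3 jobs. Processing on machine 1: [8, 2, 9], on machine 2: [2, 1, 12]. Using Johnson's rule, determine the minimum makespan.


Apply Johnson's rule:
  Group 1 (a <= b): [(3, 9, 12)]
  Group 2 (a > b): [(1, 8, 2), (2, 2, 1)]
Optimal job order: [3, 1, 2]
Schedule:
  Job 3: M1 done at 9, M2 done at 21
  Job 1: M1 done at 17, M2 done at 23
  Job 2: M1 done at 19, M2 done at 24
Makespan = 24

24


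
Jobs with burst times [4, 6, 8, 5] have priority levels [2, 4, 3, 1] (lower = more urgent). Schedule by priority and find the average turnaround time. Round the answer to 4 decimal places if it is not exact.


Sort by priority (ascending = highest first):
Order: [(1, 5), (2, 4), (3, 8), (4, 6)]
Completion times:
  Priority 1, burst=5, C=5
  Priority 2, burst=4, C=9
  Priority 3, burst=8, C=17
  Priority 4, burst=6, C=23
Average turnaround = 54/4 = 13.5

13.5


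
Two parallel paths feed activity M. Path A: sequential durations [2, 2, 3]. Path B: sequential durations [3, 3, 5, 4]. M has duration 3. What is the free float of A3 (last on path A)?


ES(A3) = sum of predecessors on chain A = 4
EF(A3) = ES + duration = 4 + 3 = 7
Successor of A3 is M. ES(M) = max(sum(A), sum(B)) = max(7, 15) = 15
Free float = ES(successor) - EF(current) = 15 - 7 = 8

8


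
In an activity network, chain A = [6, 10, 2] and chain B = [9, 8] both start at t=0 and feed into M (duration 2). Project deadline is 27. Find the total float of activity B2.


Forward pass: ES(B2) = sum of predecessors on chain B = 9
EF = ES + duration = 9 + 8 = 17
Backward pass: LF(M) = deadline = 27; LS(M) = 27 - 2 = 25
LF(B2) = LS(M) - sum(successors on chain B) = 25 - 0 = 25
LS = LF - duration = 25 - 8 = 17
Total float = LS - ES = 17 - 9 = 8

8


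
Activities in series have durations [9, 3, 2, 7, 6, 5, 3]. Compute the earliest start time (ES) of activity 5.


Activity 5 starts after activities 1 through 4 complete.
Predecessor durations: [9, 3, 2, 7]
ES = 9 + 3 + 2 + 7 = 21

21


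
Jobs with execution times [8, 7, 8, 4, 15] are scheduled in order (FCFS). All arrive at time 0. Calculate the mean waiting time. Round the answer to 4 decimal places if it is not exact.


FCFS order (as given): [8, 7, 8, 4, 15]
Waiting times:
  Job 1: wait = 0
  Job 2: wait = 8
  Job 3: wait = 15
  Job 4: wait = 23
  Job 5: wait = 27
Sum of waiting times = 73
Average waiting time = 73/5 = 14.6

14.6


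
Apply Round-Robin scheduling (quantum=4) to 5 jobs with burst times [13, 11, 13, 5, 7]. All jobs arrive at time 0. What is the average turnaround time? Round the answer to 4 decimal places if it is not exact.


Time quantum = 4
Execution trace:
  J1 runs 4 units, time = 4
  J2 runs 4 units, time = 8
  J3 runs 4 units, time = 12
  J4 runs 4 units, time = 16
  J5 runs 4 units, time = 20
  J1 runs 4 units, time = 24
  J2 runs 4 units, time = 28
  J3 runs 4 units, time = 32
  J4 runs 1 units, time = 33
  J5 runs 3 units, time = 36
  J1 runs 4 units, time = 40
  J2 runs 3 units, time = 43
  J3 runs 4 units, time = 47
  J1 runs 1 units, time = 48
  J3 runs 1 units, time = 49
Finish times: [48, 43, 49, 33, 36]
Average turnaround = 209/5 = 41.8

41.8


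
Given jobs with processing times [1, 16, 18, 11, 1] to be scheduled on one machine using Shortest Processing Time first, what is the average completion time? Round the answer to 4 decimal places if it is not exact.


Sort jobs by processing time (SPT order): [1, 1, 11, 16, 18]
Compute completion times sequentially:
  Job 1: processing = 1, completes at 1
  Job 2: processing = 1, completes at 2
  Job 3: processing = 11, completes at 13
  Job 4: processing = 16, completes at 29
  Job 5: processing = 18, completes at 47
Sum of completion times = 92
Average completion time = 92/5 = 18.4

18.4
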